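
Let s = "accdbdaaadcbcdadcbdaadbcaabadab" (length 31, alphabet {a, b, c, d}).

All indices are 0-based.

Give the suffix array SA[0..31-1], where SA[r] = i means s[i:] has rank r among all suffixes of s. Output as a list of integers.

sorted suffixes:
  #0 SA[0]=6  'aaadcbcdadcbdaadbcaabadab'
  #1 SA[1]=24  'aabadab'
  #2 SA[2]=19  'aadbcaabadab'
  #3 SA[3]=7  'aadcbcdadcbdaadbcaabadab'
  #4 SA[4]=29  'ab'
  #5 SA[5]=25  'abadab'
  #6 SA[6]=0  'accdbdaaadcbcdadcbdaadbcaabadab'
  #7 SA[7]=27  'adab'
  #8 SA[8]=20  'adbcaabadab'
  #9 SA[9]=8  'adcbcdadcbdaadbcaabadab'
  #10 SA[10]=14  'adcbdaadbcaabadab'
  #11 SA[11]=30  'b'
  #12 SA[12]=26  'badab'
  #13 SA[13]=22  'bcaabadab'
  #14 SA[14]=11  'bcdadcbdaadbcaabadab'
  #15 SA[15]=4  'bdaaadcbcdadcbdaadbcaabadab'
  #16 SA[16]=17  'bdaadbcaabadab'
  #17 SA[17]=23  'caabadab'
  #18 SA[18]=10  'cbcdadcbdaadbcaabadab'
  #19 SA[19]=16  'cbdaadbcaabadab'
  #20 SA[20]=1  'ccdbdaaadcbcdadcbdaadbcaabadab'
  #21 SA[21]=12  'cdadcbdaadbcaabadab'
  #22 SA[22]=2  'cdbdaaadcbcdadcbdaadbcaabadab'
  #23 SA[23]=5  'daaadcbcdadcbdaadbcaabadab'
  #24 SA[24]=18  'daadbcaabadab'
  #25 SA[25]=28  'dab'
  #26 SA[26]=13  'dadcbdaadbcaabadab'
  #27 SA[27]=21  'dbcaabadab'
  #28 SA[28]=3  'dbdaaadcbcdadcbdaadbcaabadab'
  #29 SA[29]=9  'dcbcdadcbdaadbcaabadab'
  #30 SA[30]=15  'dcbdaadbcaabadab'

[6, 24, 19, 7, 29, 25, 0, 27, 20, 8, 14, 30, 26, 22, 11, 4, 17, 23, 10, 16, 1, 12, 2, 5, 18, 28, 13, 21, 3, 9, 15]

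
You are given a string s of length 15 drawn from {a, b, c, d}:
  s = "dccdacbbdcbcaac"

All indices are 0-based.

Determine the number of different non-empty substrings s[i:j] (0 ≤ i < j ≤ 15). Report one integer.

106

sorted suffixes:
  #0 SA[0]=12  'aac'
  #1 SA[1]=13  'ac'
  #2 SA[2]=4  'acbbdcbcaac'
  #3 SA[3]=6  'bbdcbcaac'
  #4 SA[4]=10  'bcaac'
  #5 SA[5]=7  'bdcbcaac'
  #6 SA[6]=14  'c'
  #7 SA[7]=11  'caac'
  #8 SA[8]=5  'cbbdcbcaac'
  #9 SA[9]=9  'cbcaac'
  #10 SA[10]=1  'ccdacbbdcbcaac'
  #11 SA[11]=2  'cdacbbdcbcaac'
  #12 SA[12]=3  'dacbbdcbcaac'
  #13 SA[13]=8  'dcbcaac'
  #14 SA[14]=0  'dccdacbbdcbcaac'

SA = [12, 13, 4, 6, 10, 7, 14, 11, 5, 9, 1, 2, 3, 8, 0]
rank  pair      lcp
   1  s[12:],s[13:]  1  'a'
   2  s[13:],s[4:]  2  'ac'
   3  s[4:],s[6:]  0  ''
   4  s[6:],s[10:]  1  'b'
   5  s[10:],s[7:]  1  'b'
   6  s[7:],s[14:]  0  ''
   7  s[14:],s[11:]  1  'c'
   8  s[11:],s[5:]  1  'c'
   9  s[5:],s[9:]  2  'cb'
  10  s[9:],s[1:]  1  'c'
  11  s[1:],s[2:]  1  'c'
  12  s[2:],s[3:]  0  ''
  13  s[3:],s[8:]  1  'd'
  14  s[8:],s[0:]  2  'dc'

n(n+1)/2 = 15·16/2 = 120
Σ LCP = 0 + 1 + 2 + 0 + 1 + 1 + 0 + 1 + 1 + 2 + 1 + 1 + 0 + 1 + 2 = 14
distinct = 120 − 14 = 106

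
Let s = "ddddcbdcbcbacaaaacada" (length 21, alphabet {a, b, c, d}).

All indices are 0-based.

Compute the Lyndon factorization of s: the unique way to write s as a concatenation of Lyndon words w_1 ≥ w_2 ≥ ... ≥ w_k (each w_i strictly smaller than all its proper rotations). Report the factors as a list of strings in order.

emit factor 1: 'd' (i=0, period=1)
emit factor 2: 'd' (i=1, period=1)
emit factor 3: 'd' (i=2, period=1)
emit factor 4: 'd' (i=3, period=1)
emit factor 5: 'c' (i=4, period=1)
emit factor 6: 'bdc' (i=5, period=3)
emit factor 7: 'bc' (i=8, period=2)
emit factor 8: 'b' (i=10, period=1)
emit factor 9: 'ac' (i=11, period=2)
emit factor 10: 'aaaacad' (i=13, period=7)
emit factor 11: 'a' (i=20, period=1)

["d", "d", "d", "d", "c", "bdc", "bc", "b", "ac", "aaaacad", "a"]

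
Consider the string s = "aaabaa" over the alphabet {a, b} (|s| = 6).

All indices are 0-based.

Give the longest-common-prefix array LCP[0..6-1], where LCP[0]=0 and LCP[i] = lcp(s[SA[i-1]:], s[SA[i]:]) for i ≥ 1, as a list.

rank→(start, suffix):
  0 → (5, 'a')
  1 → (4, 'aa')
  2 → (0, 'aaabaa')
  3 → (1, 'aabaa')
  4 → (2, 'abaa')
  5 → (3, 'baa')

SA = [5, 4, 0, 1, 2, 3]
[i] adj suffixes → lcp
  [1] 5/4 → 1 ('a')
  [2] 4/0 → 2 ('aa')
  [3] 0/1 → 2 ('aa')
  [4] 1/2 → 1 ('a')
  [5] 2/3 → 0 ('')

[0, 1, 2, 2, 1, 0]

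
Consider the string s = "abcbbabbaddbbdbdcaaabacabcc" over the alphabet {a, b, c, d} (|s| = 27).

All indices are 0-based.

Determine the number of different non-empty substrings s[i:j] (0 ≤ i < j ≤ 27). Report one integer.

rank | idx | suffix
   0 |  17 | aaabacabcc
   1 |  18 | aabacabcc
   2 |  19 | abacabcc
   3 |   5 | abbaddbbdbdcaaabacabcc
   4 |   0 | abcbbabbaddbbdbdcaaabacabcc
   5 |  23 | abcc
   6 |  21 | acabcc
   7 |   8 | addbbdbdcaaabacabcc
   8 |   4 | babbaddbbdbdcaaabacabcc
   9 |  20 | bacabcc
  10 |   7 | baddbbdbdcaaabacabcc
  11 |   3 | bbabbaddbbdbdcaaabacabcc
  12 |   6 | bbaddbbdbdcaaabacabcc
  13 |  11 | bbdbdcaaabacabcc
  14 |   1 | bcbbabbaddbbdbdcaaabacabcc
  15 |  24 | bcc
  16 |  12 | bdbdcaaabacabcc
  17 |  14 | bdcaaabacabcc
  18 |  26 | c
  19 |  16 | caaabacabcc
  20 |  22 | cabcc
  21 |   2 | cbbabbaddbbdbdcaaabacabcc
  22 |  25 | cc
  23 |  10 | dbbdbdcaaabacabcc
  24 |  13 | dbdcaaabacabcc
  25 |  15 | dcaaabacabcc
  26 |   9 | ddbbdbdcaaabacabcc

SA = [17, 18, 19, 5, 0, 23, 21, 8, 4, 20, 7, 3, 6, 11, 1, 24, 12, 14, 26, 16, 22, 2, 25, 10, 13, 15, 9]
[i] adj suffixes → lcp
  [1] 17/18 → 2 ('aa')
  [2] 18/19 → 1 ('a')
  [3] 19/5 → 2 ('ab')
  [4] 5/0 → 2 ('ab')
  [5] 0/23 → 3 ('abc')
  [6] 23/21 → 1 ('a')
  [7] 21/8 → 1 ('a')
  [8] 8/4 → 0 ('')
  [9] 4/20 → 2 ('ba')
  [10] 20/7 → 2 ('ba')
  [11] 7/3 → 1 ('b')
  [12] 3/6 → 3 ('bba')
  [13] 6/11 → 2 ('bb')
  [14] 11/1 → 1 ('b')
  [15] 1/24 → 2 ('bc')
  [16] 24/12 → 1 ('b')
  [17] 12/14 → 2 ('bd')
  [18] 14/26 → 0 ('')
  [19] 26/16 → 1 ('c')
  [20] 16/22 → 2 ('ca')
  [21] 22/2 → 1 ('c')
  [22] 2/25 → 1 ('c')
  [23] 25/10 → 0 ('')
  [24] 10/13 → 2 ('db')
  [25] 13/15 → 1 ('d')
  [26] 15/9 → 1 ('d')

n(n+1)/2 = 27·28/2 = 378
Σ LCP = 0 + 2 + 1 + 2 + 2 + 3 + 1 + 1 + 0 + 2 + 2 + 1 + 3 + 2 + 1 + 2 + 1 + 2 + 0 + 1 + 2 + 1 + 1 + 0 + 2 + 1 + 1 = 37
distinct = 378 − 37 = 341

341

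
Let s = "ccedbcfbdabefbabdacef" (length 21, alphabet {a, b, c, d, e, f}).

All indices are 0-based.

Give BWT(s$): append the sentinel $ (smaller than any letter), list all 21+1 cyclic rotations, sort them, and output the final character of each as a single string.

rank  rotation                last
    0  $ccedbcfbdabefbabdacef  f
    1  abdacef$ccedbcfbdabefb  b
    2  abefbabdacef$ccedbcfbd  d
    3  acef$ccedbcfbdabefbabd  d
    4  babdacef$ccedbcfbdabef  f
    5  bcfbdabefbabdacef$cced  d
    6  bdabefbabdacef$ccedbcf  f
    7  bdacef$ccedbcfbdabefba  a
    8  befbabdacef$ccedbcfbda  a
    9  ccedbcfbdabefbabdacef$  $
   10  cedbcfbdabefbabdacef$c  c
   11  cef$ccedbcfbdabefbabda  a
   12  cfbdabefbabdacef$ccedb  b
   13  dabefbabdacef$ccedbcfb  b
   14  dacef$ccedbcfbdabefbab  b
   15  dbcfbdabefbabdacef$cce  e
   16  edbcfbdabefbabdacef$cc  c
   17  ef$ccedbcfbdabefbabdac  c
   18  efbabdacef$ccedbcfbdab  b
   19  f$ccedbcfbdabefbabdace  e
   20  fbabdacef$ccedbcfbdabe  e
   21  fbdabefbabdacef$ccedbc  c

fbddfdfaa$cabbbeccbeec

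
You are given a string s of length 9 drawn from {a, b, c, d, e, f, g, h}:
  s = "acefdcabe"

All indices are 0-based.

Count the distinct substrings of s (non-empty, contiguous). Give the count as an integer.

rank | idx | suffix
   0 |   6 | abe
   1 |   0 | acefdcabe
   2 |   7 | be
   3 |   5 | cabe
   4 |   1 | cefdcabe
   5 |   4 | dcabe
   6 |   8 | e
   7 |   2 | efdcabe
   8 |   3 | fdcabe

SA = [6, 0, 7, 5, 1, 4, 8, 2, 3]
[i] adj suffixes → lcp
  [1] 6/0 → 1 ('a')
  [2] 0/7 → 0 ('')
  [3] 7/5 → 0 ('')
  [4] 5/1 → 1 ('c')
  [5] 1/4 → 0 ('')
  [6] 4/8 → 0 ('')
  [7] 8/2 → 1 ('e')
  [8] 2/3 → 0 ('')

n(n+1)/2 = 9·10/2 = 45
Σ LCP = 0 + 1 + 0 + 0 + 1 + 0 + 0 + 1 + 0 = 3
distinct = 45 − 3 = 42

42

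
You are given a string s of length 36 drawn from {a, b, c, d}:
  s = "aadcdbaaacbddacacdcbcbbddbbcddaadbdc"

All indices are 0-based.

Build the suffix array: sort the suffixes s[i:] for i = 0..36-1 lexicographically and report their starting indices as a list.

[6, 7, 30, 0, 13, 8, 15, 31, 1, 5, 25, 21, 19, 26, 33, 10, 22, 35, 14, 20, 18, 9, 3, 16, 27, 29, 12, 4, 24, 32, 34, 17, 2, 28, 11, 23]

rank | idx | suffix
   0 |   6 | aaacbddacacdcbcbbddbbcddaadbdc
   1 |   7 | aacbddacacdcbcbbddbbcddaadbdc
   2 |  30 | aadbdc
   3 |   0 | aadcdbaaacbddacacdcbcbbddbbcddaadbdc
   4 |  13 | acacdcbcbbddbbcddaadbdc
   5 |   8 | acbddacacdcbcbbddbbcddaadbdc
   6 |  15 | acdcbcbbddbbcddaadbdc
   7 |  31 | adbdc
   8 |   1 | adcdbaaacbddacacdcbcbbddbbcddaadbdc
   9 |   5 | baaacbddacacdcbcbbddbbcddaadbdc
  10 |  25 | bbcddaadbdc
  11 |  21 | bbddbbcddaadbdc
  12 |  19 | bcbbddbbcddaadbdc
  13 |  26 | bcddaadbdc
  14 |  33 | bdc
  15 |  10 | bddacacdcbcbbddbbcddaadbdc
  16 |  22 | bddbbcddaadbdc
  17 |  35 | c
  18 |  14 | cacdcbcbbddbbcddaadbdc
  19 |  20 | cbbddbbcddaadbdc
  20 |  18 | cbcbbddbbcddaadbdc
  21 |   9 | cbddacacdcbcbbddbbcddaadbdc
  22 |   3 | cdbaaacbddacacdcbcbbddbbcddaadbdc
  23 |  16 | cdcbcbbddbbcddaadbdc
  24 |  27 | cddaadbdc
  25 |  29 | daadbdc
  26 |  12 | dacacdcbcbbddbbcddaadbdc
  27 |   4 | dbaaacbddacacdcbcbbddbbcddaadbdc
  28 |  24 | dbbcddaadbdc
  29 |  32 | dbdc
  30 |  34 | dc
  31 |  17 | dcbcbbddbbcddaadbdc
  32 |   2 | dcdbaaacbddacacdcbcbbddbbcddaadbdc
  33 |  28 | ddaadbdc
  34 |  11 | ddacacdcbcbbddbbcddaadbdc
  35 |  23 | ddbbcddaadbdc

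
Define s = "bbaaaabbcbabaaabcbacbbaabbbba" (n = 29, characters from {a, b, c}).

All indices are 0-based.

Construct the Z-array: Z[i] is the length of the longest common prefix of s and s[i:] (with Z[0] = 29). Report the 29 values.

Z[0]=29
i=1: i≥r, start 0; Z[1]=1 scan→box=[1,2)
i=2: i≥r, start 0; Z[2]=0
i=3: i≥r, start 0; Z[3]=0
i=4: i≥r, start 0; Z[4]=0
i=5: i≥r, start 0; Z[5]=0
i=6: i≥r, start 0; Z[6]=2 scan→box=[6,8)
i=7: min(r-i=1, Z[1]=1)=1; Z[7]=1
i=8: i≥r, start 0; Z[8]=0
i=9: i≥r, start 0; Z[9]=1 scan→box=[9,10)
i=10: i≥r, start 0; Z[10]=0
i=11: i≥r, start 0; Z[11]=1 scan→box=[11,12)
i=12: i≥r, start 0; Z[12]=0
i=13: i≥r, start 0; Z[13]=0
i=14: i≥r, start 0; Z[14]=0
i=15: i≥r, start 0; Z[15]=1 scan→box=[15,16)
i=16: i≥r, start 0; Z[16]=0
i=17: i≥r, start 0; Z[17]=1 scan→box=[17,18)
i=18: i≥r, start 0; Z[18]=0
i=19: i≥r, start 0; Z[19]=0
i=20: i≥r, start 0; Z[20]=4 scan→box=[20,24)
i=21: min(r-i=3, Z[1]=1)=1; Z[21]=1
i=22: min(r-i=2, Z[2]=0)=0; Z[22]=0
i=23: min(r-i=1, Z[3]=0)=0; Z[23]=0
i=24: i≥r, start 0; Z[24]=2 scan→box=[24,26)
i=25: min(r-i=1, Z[1]=1)=1; Z[25]=2 scan→box=[25,27)
i=26: min(r-i=1, Z[1]=1)=1; Z[26]=3 scan→box=[26,29)
i=27: min(r-i=2, Z[1]=1)=1; Z[27]=1
i=28: min(r-i=1, Z[2]=0)=0; Z[28]=0

[29, 1, 0, 0, 0, 0, 2, 1, 0, 1, 0, 1, 0, 0, 0, 1, 0, 1, 0, 0, 4, 1, 0, 0, 2, 2, 3, 1, 0]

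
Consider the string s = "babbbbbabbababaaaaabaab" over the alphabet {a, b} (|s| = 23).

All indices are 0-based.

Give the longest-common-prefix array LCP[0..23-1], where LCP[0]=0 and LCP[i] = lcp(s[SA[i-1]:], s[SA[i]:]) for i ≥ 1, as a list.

[0, 4, 3, 2, 3, 1, 2, 4, 3, 2, 3, 0, 1, 3, 2, 4, 3, 4, 1, 4, 2, 3, 4]

rank | idx | suffix
   0 |  14 | aaaaabaab
   1 |  15 | aaaabaab
   2 |  16 | aaabaab
   3 |  20 | aab
   4 |  17 | aabaab
   5 |  21 | ab
   6 |  12 | abaaaaabaab
   7 |  18 | abaab
   8 |  10 | ababaaaaabaab
   9 |   7 | abbababaaaaabaab
  10 |   1 | abbbbbabbababaaaaabaab
  11 |  22 | b
  12 |  13 | baaaaabaab
  13 |  19 | baab
  14 |  11 | babaaaaabaab
  15 |   9 | bababaaaaabaab
  16 |   6 | babbababaaaaabaab
  17 |   0 | babbbbbabbababaaaaabaab
  18 |   8 | bbababaaaaabaab
  19 |   5 | bbabbababaaaaabaab
  20 |   4 | bbbabbababaaaaabaab
  21 |   3 | bbbbabbababaaaaabaab
  22 |   2 | bbbbbabbababaaaaabaab

SA = [14, 15, 16, 20, 17, 21, 12, 18, 10, 7, 1, 22, 13, 19, 11, 9, 6, 0, 8, 5, 4, 3, 2]
i: (SA[i-1],SA[i]) lcp shared
  1: (14,15) 4 'aaaa'
  2: (15,16) 3 'aaa'
  3: (16,20) 2 'aa'
  4: (20,17) 3 'aab'
  5: (17,21) 1 'a'
  6: (21,12) 2 'ab'
  7: (12,18) 4 'abaa'
  8: (18,10) 3 'aba'
  9: (10,7) 2 'ab'
  10: (7,1) 3 'abb'
  11: (1,22) 0 ''
  12: (22,13) 1 'b'
  13: (13,19) 3 'baa'
  14: (19,11) 2 'ba'
  15: (11,9) 4 'baba'
  16: (9,6) 3 'bab'
  17: (6,0) 4 'babb'
  18: (0,8) 1 'b'
  19: (8,5) 4 'bbab'
  20: (5,4) 2 'bb'
  21: (4,3) 3 'bbb'
  22: (3,2) 4 'bbbb'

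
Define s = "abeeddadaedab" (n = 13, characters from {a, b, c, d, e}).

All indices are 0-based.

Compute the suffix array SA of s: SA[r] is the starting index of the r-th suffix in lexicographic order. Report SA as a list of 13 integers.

rank | idx | suffix
   0 |  11 | ab
   1 |   0 | abeeddadaedab
   2 |   6 | adaedab
   3 |   8 | aedab
   4 |  12 | b
   5 |   1 | beeddadaedab
   6 |  10 | dab
   7 |   5 | dadaedab
   8 |   7 | daedab
   9 |   4 | ddadaedab
  10 |   9 | edab
  11 |   3 | eddadaedab
  12 |   2 | eeddadaedab

[11, 0, 6, 8, 12, 1, 10, 5, 7, 4, 9, 3, 2]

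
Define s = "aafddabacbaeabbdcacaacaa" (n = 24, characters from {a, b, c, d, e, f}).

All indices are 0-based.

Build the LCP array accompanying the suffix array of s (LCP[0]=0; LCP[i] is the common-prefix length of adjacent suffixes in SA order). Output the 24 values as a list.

sorted suffixes:
  #0 SA[0]=23  'a'
  #1 SA[1]=22  'aa'
  #2 SA[2]=19  'aacaa'
  #3 SA[3]=0  'aafddabacbaeabbdcacaacaa'
  #4 SA[4]=5  'abacbaeabbdcacaacaa'
  #5 SA[5]=12  'abbdcacaacaa'
  #6 SA[6]=20  'acaa'
  #7 SA[7]=17  'acaacaa'
  #8 SA[8]=7  'acbaeabbdcacaacaa'
  #9 SA[9]=10  'aeabbdcacaacaa'
  #10 SA[10]=1  'afddabacbaeabbdcacaacaa'
  #11 SA[11]=6  'bacbaeabbdcacaacaa'
  #12 SA[12]=9  'baeabbdcacaacaa'
  #13 SA[13]=13  'bbdcacaacaa'
  #14 SA[14]=14  'bdcacaacaa'
  #15 SA[15]=21  'caa'
  #16 SA[16]=18  'caacaa'
  #17 SA[17]=16  'cacaacaa'
  #18 SA[18]=8  'cbaeabbdcacaacaa'
  #19 SA[19]=4  'dabacbaeabbdcacaacaa'
  #20 SA[20]=15  'dcacaacaa'
  #21 SA[21]=3  'ddabacbaeabbdcacaacaa'
  #22 SA[22]=11  'eabbdcacaacaa'
  #23 SA[23]=2  'fddabacbaeabbdcacaacaa'

SA = [23, 22, 19, 0, 5, 12, 20, 17, 7, 10, 1, 6, 9, 13, 14, 21, 18, 16, 8, 4, 15, 3, 11, 2]
i: (SA[i-1],SA[i]) lcp shared
  1: (23,22) 1 'a'
  2: (22,19) 2 'aa'
  3: (19,0) 2 'aa'
  4: (0,5) 1 'a'
  5: (5,12) 2 'ab'
  6: (12,20) 1 'a'
  7: (20,17) 4 'acaa'
  8: (17,7) 2 'ac'
  9: (7,10) 1 'a'
  10: (10,1) 1 'a'
  11: (1,6) 0 ''
  12: (6,9) 2 'ba'
  13: (9,13) 1 'b'
  14: (13,14) 1 'b'
  15: (14,21) 0 ''
  16: (21,18) 3 'caa'
  17: (18,16) 2 'ca'
  18: (16,8) 1 'c'
  19: (8,4) 0 ''
  20: (4,15) 1 'd'
  21: (15,3) 1 'd'
  22: (3,11) 0 ''
  23: (11,2) 0 ''

[0, 1, 2, 2, 1, 2, 1, 4, 2, 1, 1, 0, 2, 1, 1, 0, 3, 2, 1, 0, 1, 1, 0, 0]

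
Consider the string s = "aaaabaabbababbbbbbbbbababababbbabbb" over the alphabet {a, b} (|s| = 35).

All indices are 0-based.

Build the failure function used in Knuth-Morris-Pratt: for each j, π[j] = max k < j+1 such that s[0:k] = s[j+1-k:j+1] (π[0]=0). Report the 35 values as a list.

π[0] = 0
j=1 s[j]='a': π[1]=1 (border 'a')
j=2 s[j]='a': π[2]=2 (border 'aa')
j=3 s[j]='a': π[3]=3 (border 'aaa')
j=4 s[j]='b': k: 3→2→1→0; π[4]=0 (border '')
j=5 s[j]='a': π[5]=1 (border 'a')
j=6 s[j]='a': π[6]=2 (border 'aa')
j=7 s[j]='b': k: 2→1→0; π[7]=0 (border '')
j=8 s[j]='b': π[8]=0 (border '')
j=9 s[j]='a': π[9]=1 (border 'a')
j=10 s[j]='b': k: 1→0; π[10]=0 (border '')
j=11 s[j]='a': π[11]=1 (border 'a')
j=12 s[j]='b': k: 1→0; π[12]=0 (border '')
j=13 s[j]='b': π[13]=0 (border '')
j=14 s[j]='b': π[14]=0 (border '')
j=15 s[j]='b': π[15]=0 (border '')
j=16 s[j]='b': π[16]=0 (border '')
j=17 s[j]='b': π[17]=0 (border '')
j=18 s[j]='b': π[18]=0 (border '')
j=19 s[j]='b': π[19]=0 (border '')
j=20 s[j]='b': π[20]=0 (border '')
j=21 s[j]='a': π[21]=1 (border 'a')
j=22 s[j]='b': k: 1→0; π[22]=0 (border '')
j=23 s[j]='a': π[23]=1 (border 'a')
j=24 s[j]='b': k: 1→0; π[24]=0 (border '')
j=25 s[j]='a': π[25]=1 (border 'a')
j=26 s[j]='b': k: 1→0; π[26]=0 (border '')
j=27 s[j]='a': π[27]=1 (border 'a')
j=28 s[j]='b': k: 1→0; π[28]=0 (border '')
j=29 s[j]='b': π[29]=0 (border '')
j=30 s[j]='b': π[30]=0 (border '')
j=31 s[j]='a': π[31]=1 (border 'a')
j=32 s[j]='b': k: 1→0; π[32]=0 (border '')
j=33 s[j]='b': π[33]=0 (border '')
j=34 s[j]='b': π[34]=0 (border '')

[0, 1, 2, 3, 0, 1, 2, 0, 0, 1, 0, 1, 0, 0, 0, 0, 0, 0, 0, 0, 0, 1, 0, 1, 0, 1, 0, 1, 0, 0, 0, 1, 0, 0, 0]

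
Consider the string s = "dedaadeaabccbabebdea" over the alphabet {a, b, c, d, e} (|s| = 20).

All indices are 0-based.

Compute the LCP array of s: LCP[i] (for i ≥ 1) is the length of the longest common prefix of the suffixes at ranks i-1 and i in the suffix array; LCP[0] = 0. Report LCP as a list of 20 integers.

rank | idx | suffix
   0 |  19 | a
   1 |   7 | aabccbabebdea
   2 |   3 | aadeaabccbabebdea
   3 |   8 | abccbabebdea
   4 |  13 | abebdea
   5 |   4 | adeaabccbabebdea
   6 |  12 | babebdea
   7 |   9 | bccbabebdea
   8 |  16 | bdea
   9 |  14 | bebdea
  10 |  11 | cbabebdea
  11 |  10 | ccbabebdea
  12 |   2 | daadeaabccbabebdea
  13 |  17 | dea
  14 |   5 | deaabccbabebdea
  15 |   0 | dedaadeaabccbabebdea
  16 |  18 | ea
  17 |   6 | eaabccbabebdea
  18 |  15 | ebdea
  19 |   1 | edaadeaabccbabebdea

SA = [19, 7, 3, 8, 13, 4, 12, 9, 16, 14, 11, 10, 2, 17, 5, 0, 18, 6, 15, 1]
rank  pair      lcp
   1  s[19:],s[7:]  1  'a'
   2  s[7:],s[3:]  2  'aa'
   3  s[3:],s[8:]  1  'a'
   4  s[8:],s[13:]  2  'ab'
   5  s[13:],s[4:]  1  'a'
   6  s[4:],s[12:]  0  ''
   7  s[12:],s[9:]  1  'b'
   8  s[9:],s[16:]  1  'b'
   9  s[16:],s[14:]  1  'b'
  10  s[14:],s[11:]  0  ''
  11  s[11:],s[10:]  1  'c'
  12  s[10:],s[2:]  0  ''
  13  s[2:],s[17:]  1  'd'
  14  s[17:],s[5:]  3  'dea'
  15  s[5:],s[0:]  2  'de'
  16  s[0:],s[18:]  0  ''
  17  s[18:],s[6:]  2  'ea'
  18  s[6:],s[15:]  1  'e'
  19  s[15:],s[1:]  1  'e'

[0, 1, 2, 1, 2, 1, 0, 1, 1, 1, 0, 1, 0, 1, 3, 2, 0, 2, 1, 1]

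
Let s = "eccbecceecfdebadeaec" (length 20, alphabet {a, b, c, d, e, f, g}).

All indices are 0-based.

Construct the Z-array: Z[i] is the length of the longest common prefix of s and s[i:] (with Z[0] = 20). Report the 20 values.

Z[0]=20
i=1: outside box; Z[1]=0
i=2: outside box; Z[2]=0
i=3: outside box; Z[3]=0
i=4: outside box; Z[4]=3 grow→box=[4,7)
i=5: min(r-i=2, Z[1]=0)=0; Z[5]=0
i=6: min(r-i=1, Z[2]=0)=0; Z[6]=0
i=7: outside box; Z[7]=1 grow→box=[7,8)
i=8: outside box; Z[8]=2 grow→box=[8,10)
i=9: min(r-i=1, Z[1]=0)=0; Z[9]=0
i=10: outside box; Z[10]=0
i=11: outside box; Z[11]=0
i=12: outside box; Z[12]=1 grow→box=[12,13)
i=13: outside box; Z[13]=0
i=14: outside box; Z[14]=0
i=15: outside box; Z[15]=0
i=16: outside box; Z[16]=1 grow→box=[16,17)
i=17: outside box; Z[17]=0
i=18: outside box; Z[18]=2 grow→box=[18,20)
i=19: min(r-i=1, Z[1]=0)=0; Z[19]=0

[20, 0, 0, 0, 3, 0, 0, 1, 2, 0, 0, 0, 1, 0, 0, 0, 1, 0, 2, 0]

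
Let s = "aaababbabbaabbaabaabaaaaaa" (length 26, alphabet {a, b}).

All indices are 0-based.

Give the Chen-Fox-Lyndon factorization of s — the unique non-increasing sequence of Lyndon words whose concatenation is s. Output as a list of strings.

["aaababbabbaabbaabaab", "a", "a", "a", "a", "a", "a"]

emit factor 1: 'aaababbabbaabbaabaab' (i=0, period=20)
emit factor 2: 'a' (i=20, period=1)
emit factor 3: 'a' (i=21, period=1)
emit factor 4: 'a' (i=22, period=1)
emit factor 5: 'a' (i=23, period=1)
emit factor 6: 'a' (i=24, period=1)
emit factor 7: 'a' (i=25, period=1)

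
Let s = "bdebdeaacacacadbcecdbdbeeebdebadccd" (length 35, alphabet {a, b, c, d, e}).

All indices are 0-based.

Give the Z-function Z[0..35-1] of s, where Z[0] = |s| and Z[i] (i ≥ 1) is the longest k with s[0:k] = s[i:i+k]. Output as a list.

Z[0]=35
i=1: i≥r, start 0; Z[1]=0
i=2: i≥r, start 0; Z[2]=0
i=3: i≥r, start 0; Z[3]=3 scan→box=[3,6)
i=4: min(r-i=2, Z[1]=0)=0; Z[4]=0
i=5: min(r-i=1, Z[2]=0)=0; Z[5]=0
i=6: i≥r, start 0; Z[6]=0
i=7: i≥r, start 0; Z[7]=0
i=8: i≥r, start 0; Z[8]=0
i=9: i≥r, start 0; Z[9]=0
i=10: i≥r, start 0; Z[10]=0
i=11: i≥r, start 0; Z[11]=0
i=12: i≥r, start 0; Z[12]=0
i=13: i≥r, start 0; Z[13]=0
i=14: i≥r, start 0; Z[14]=0
i=15: i≥r, start 0; Z[15]=1 scan→box=[15,16)
i=16: i≥r, start 0; Z[16]=0
i=17: i≥r, start 0; Z[17]=0
i=18: i≥r, start 0; Z[18]=0
i=19: i≥r, start 0; Z[19]=0
i=20: i≥r, start 0; Z[20]=2 scan→box=[20,22)
i=21: min(r-i=1, Z[1]=0)=0; Z[21]=0
i=22: i≥r, start 0; Z[22]=1 scan→box=[22,23)
i=23: i≥r, start 0; Z[23]=0
i=24: i≥r, start 0; Z[24]=0
i=25: i≥r, start 0; Z[25]=0
i=26: i≥r, start 0; Z[26]=4 scan→box=[26,30)
i=27: min(r-i=3, Z[1]=0)=0; Z[27]=0
i=28: min(r-i=2, Z[2]=0)=0; Z[28]=0
i=29: min(r-i=1, Z[3]=3)=1; Z[29]=1
i=30: i≥r, start 0; Z[30]=0
i=31: i≥r, start 0; Z[31]=0
i=32: i≥r, start 0; Z[32]=0
i=33: i≥r, start 0; Z[33]=0
i=34: i≥r, start 0; Z[34]=0

[35, 0, 0, 3, 0, 0, 0, 0, 0, 0, 0, 0, 0, 0, 0, 1, 0, 0, 0, 0, 2, 0, 1, 0, 0, 0, 4, 0, 0, 1, 0, 0, 0, 0, 0]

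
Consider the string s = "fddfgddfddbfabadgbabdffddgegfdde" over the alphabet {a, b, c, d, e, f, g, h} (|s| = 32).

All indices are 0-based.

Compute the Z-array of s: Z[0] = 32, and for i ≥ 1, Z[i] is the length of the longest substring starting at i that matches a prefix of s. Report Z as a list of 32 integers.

[32, 0, 0, 1, 0, 0, 0, 3, 0, 0, 0, 1, 0, 0, 0, 0, 0, 0, 0, 0, 0, 1, 3, 0, 0, 0, 0, 0, 3, 0, 0, 0]

Z[0]=32
i=1: outside box; Z[1]=0
i=2: outside box; Z[2]=0
i=3: outside box; Z[3]=1 extend→box=[3,4)
i=4: outside box; Z[4]=0
i=5: outside box; Z[5]=0
i=6: outside box; Z[6]=0
i=7: outside box; Z[7]=3 extend→box=[7,10)
i=8: min(r-i=2, Z[1]=0)=0; Z[8]=0
i=9: min(r-i=1, Z[2]=0)=0; Z[9]=0
i=10: outside box; Z[10]=0
i=11: outside box; Z[11]=1 extend→box=[11,12)
i=12: outside box; Z[12]=0
i=13: outside box; Z[13]=0
i=14: outside box; Z[14]=0
i=15: outside box; Z[15]=0
i=16: outside box; Z[16]=0
i=17: outside box; Z[17]=0
i=18: outside box; Z[18]=0
i=19: outside box; Z[19]=0
i=20: outside box; Z[20]=0
i=21: outside box; Z[21]=1 extend→box=[21,22)
i=22: outside box; Z[22]=3 extend→box=[22,25)
i=23: min(r-i=2, Z[1]=0)=0; Z[23]=0
i=24: min(r-i=1, Z[2]=0)=0; Z[24]=0
i=25: outside box; Z[25]=0
i=26: outside box; Z[26]=0
i=27: outside box; Z[27]=0
i=28: outside box; Z[28]=3 extend→box=[28,31)
i=29: min(r-i=2, Z[1]=0)=0; Z[29]=0
i=30: min(r-i=1, Z[2]=0)=0; Z[30]=0
i=31: outside box; Z[31]=0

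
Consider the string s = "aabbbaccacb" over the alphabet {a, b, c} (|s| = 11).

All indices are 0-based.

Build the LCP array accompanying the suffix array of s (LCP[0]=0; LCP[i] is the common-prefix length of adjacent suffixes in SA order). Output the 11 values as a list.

sorted suffixes:
  #0 SA[0]=0  'aabbbaccacb'
  #1 SA[1]=1  'abbbaccacb'
  #2 SA[2]=8  'acb'
  #3 SA[3]=5  'accacb'
  #4 SA[4]=10  'b'
  #5 SA[5]=4  'baccacb'
  #6 SA[6]=3  'bbaccacb'
  #7 SA[7]=2  'bbbaccacb'
  #8 SA[8]=7  'cacb'
  #9 SA[9]=9  'cb'
  #10 SA[10]=6  'ccacb'

SA = [0, 1, 8, 5, 10, 4, 3, 2, 7, 9, 6]
rank  pair      lcp
   1  s[0:],s[1:]  1  'a'
   2  s[1:],s[8:]  1  'a'
   3  s[8:],s[5:]  2  'ac'
   4  s[5:],s[10:]  0  ''
   5  s[10:],s[4:]  1  'b'
   6  s[4:],s[3:]  1  'b'
   7  s[3:],s[2:]  2  'bb'
   8  s[2:],s[7:]  0  ''
   9  s[7:],s[9:]  1  'c'
  10  s[9:],s[6:]  1  'c'

[0, 1, 1, 2, 0, 1, 1, 2, 0, 1, 1]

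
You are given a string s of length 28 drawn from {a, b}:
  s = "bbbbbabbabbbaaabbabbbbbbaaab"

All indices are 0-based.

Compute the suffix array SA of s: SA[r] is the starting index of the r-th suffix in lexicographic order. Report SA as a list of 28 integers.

[24, 12, 25, 13, 26, 5, 14, 8, 17, 27, 23, 11, 4, 7, 16, 22, 10, 3, 6, 15, 21, 9, 2, 20, 1, 19, 0, 18]

rank | idx | suffix
   0 |  24 | aaab
   1 |  12 | aaabbabbbbbbaaab
   2 |  25 | aab
   3 |  13 | aabbabbbbbbaaab
   4 |  26 | ab
   5 |   5 | abbabbbaaabbabbbbbbaaab
   6 |  14 | abbabbbbbbaaab
   7 |   8 | abbbaaabbabbbbbbaaab
   8 |  17 | abbbbbbaaab
   9 |  27 | b
  10 |  23 | baaab
  11 |  11 | baaabbabbbbbbaaab
  12 |   4 | babbabbbaaabbabbbbbbaaab
  13 |   7 | babbbaaabbabbbbbbaaab
  14 |  16 | babbbbbbaaab
  15 |  22 | bbaaab
  16 |  10 | bbaaabbabbbbbbaaab
  17 |   3 | bbabbabbbaaabbabbbbbbaaab
  18 |   6 | bbabbbaaabbabbbbbbaaab
  19 |  15 | bbabbbbbbaaab
  20 |  21 | bbbaaab
  21 |   9 | bbbaaabbabbbbbbaaab
  22 |   2 | bbbabbabbbaaabbabbbbbbaaab
  23 |  20 | bbbbaaab
  24 |   1 | bbbbabbabbbaaabbabbbbbbaaab
  25 |  19 | bbbbbaaab
  26 |   0 | bbbbbabbabbbaaabbabbbbbbaaab
  27 |  18 | bbbbbbaaab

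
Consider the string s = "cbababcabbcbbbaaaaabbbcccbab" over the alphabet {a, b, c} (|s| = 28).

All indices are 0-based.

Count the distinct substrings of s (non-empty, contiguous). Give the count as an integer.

352

rank→(start, suffix):
  0 → (14, 'aaaaabbbcccbab')
  1 → (15, 'aaaabbbcccbab')
  2 → (16, 'aaabbbcccbab')
  3 → (17, 'aabbbcccbab')
  4 → (26, 'ab')
  5 → (2, 'ababcabbcbbbaaaaabbbcccbab')
  6 → (18, 'abbbcccbab')
  7 → (7, 'abbcbbbaaaaabbbcccbab')
  8 → (4, 'abcabbcbbbaaaaabbbcccbab')
  9 → (27, 'b')
  10 → (13, 'baaaaabbbcccbab')
  11 → (25, 'bab')
  12 → (1, 'bababcabbcbbbaaaaabbbcccbab')
  13 → (3, 'babcabbcbbbaaaaabbbcccbab')
  14 → (12, 'bbaaaaabbbcccbab')
  15 → (11, 'bbbaaaaabbbcccbab')
  16 → (19, 'bbbcccbab')
  17 → (8, 'bbcbbbaaaaabbbcccbab')
  18 → (20, 'bbcccbab')
  19 → (5, 'bcabbcbbbaaaaabbbcccbab')
  20 → (9, 'bcbbbaaaaabbbcccbab')
  21 → (21, 'bcccbab')
  22 → (6, 'cabbcbbbaaaaabbbcccbab')
  23 → (24, 'cbab')
  24 → (0, 'cbababcabbcbbbaaaaabbbcccbab')
  25 → (10, 'cbbbaaaaabbbcccbab')
  26 → (23, 'ccbab')
  27 → (22, 'cccbab')

SA = [14, 15, 16, 17, 26, 2, 18, 7, 4, 27, 13, 25, 1, 3, 12, 11, 19, 8, 20, 5, 9, 21, 6, 24, 0, 10, 23, 22]
[i] adj suffixes → lcp
  [1] 14/15 → 4 ('aaaa')
  [2] 15/16 → 3 ('aaa')
  [3] 16/17 → 2 ('aa')
  [4] 17/26 → 1 ('a')
  [5] 26/2 → 2 ('ab')
  [6] 2/18 → 2 ('ab')
  [7] 18/7 → 3 ('abb')
  [8] 7/4 → 2 ('ab')
  [9] 4/27 → 0 ('')
  [10] 27/13 → 1 ('b')
  [11] 13/25 → 2 ('ba')
  [12] 25/1 → 3 ('bab')
  [13] 1/3 → 3 ('bab')
  [14] 3/12 → 1 ('b')
  [15] 12/11 → 2 ('bb')
  [16] 11/19 → 3 ('bbb')
  [17] 19/8 → 2 ('bb')
  [18] 8/20 → 3 ('bbc')
  [19] 20/5 → 1 ('b')
  [20] 5/9 → 2 ('bc')
  [21] 9/21 → 2 ('bc')
  [22] 21/6 → 0 ('')
  [23] 6/24 → 1 ('c')
  [24] 24/0 → 4 ('cbab')
  [25] 0/10 → 2 ('cb')
  [26] 10/23 → 1 ('c')
  [27] 23/22 → 2 ('cc')

n(n+1)/2 = 28·29/2 = 406
Σ LCP = 0 + 4 + 3 + 2 + 1 + 2 + 2 + 3 + 2 + 0 + 1 + 2 + 3 + 3 + 1 + 2 + 3 + 2 + 3 + 1 + 2 + 2 + 0 + 1 + 4 + 2 + 1 + 2 = 54
distinct = 406 − 54 = 352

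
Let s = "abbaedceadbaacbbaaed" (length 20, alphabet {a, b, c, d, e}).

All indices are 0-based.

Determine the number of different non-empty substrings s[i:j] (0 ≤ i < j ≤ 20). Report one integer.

186

rank→(start, suffix):
  0 → (11, 'aacbbaaed')
  1 → (16, 'aaed')
  2 → (0, 'abbaedceadbaacbbaaed')
  3 → (12, 'acbbaaed')
  4 → (8, 'adbaacbbaaed')
  5 → (17, 'aed')
  6 → (3, 'aedceadbaacbbaaed')
  7 → (10, 'baacbbaaed')
  8 → (15, 'baaed')
  9 → (2, 'baedceadbaacbbaaed')
  10 → (14, 'bbaaed')
  11 → (1, 'bbaedceadbaacbbaaed')
  12 → (13, 'cbbaaed')
  13 → (6, 'ceadbaacbbaaed')
  14 → (19, 'd')
  15 → (9, 'dbaacbbaaed')
  16 → (5, 'dceadbaacbbaaed')
  17 → (7, 'eadbaacbbaaed')
  18 → (18, 'ed')
  19 → (4, 'edceadbaacbbaaed')

SA = [11, 16, 0, 12, 8, 17, 3, 10, 15, 2, 14, 1, 13, 6, 19, 9, 5, 7, 18, 4]
i: (SA[i-1],SA[i]) lcp shared
  1: (11,16) 2 'aa'
  2: (16,0) 1 'a'
  3: (0,12) 1 'a'
  4: (12,8) 1 'a'
  5: (8,17) 1 'a'
  6: (17,3) 3 'aed'
  7: (3,10) 0 ''
  8: (10,15) 3 'baa'
  9: (15,2) 2 'ba'
  10: (2,14) 1 'b'
  11: (14,1) 3 'bba'
  12: (1,13) 0 ''
  13: (13,6) 1 'c'
  14: (6,19) 0 ''
  15: (19,9) 1 'd'
  16: (9,5) 1 'd'
  17: (5,7) 0 ''
  18: (7,18) 1 'e'
  19: (18,4) 2 'ed'

n(n+1)/2 = 20·21/2 = 210
Σ LCP = 0 + 2 + 1 + 1 + 1 + 1 + 3 + 0 + 3 + 2 + 1 + 3 + 0 + 1 + 0 + 1 + 1 + 0 + 1 + 2 = 24
distinct = 210 − 24 = 186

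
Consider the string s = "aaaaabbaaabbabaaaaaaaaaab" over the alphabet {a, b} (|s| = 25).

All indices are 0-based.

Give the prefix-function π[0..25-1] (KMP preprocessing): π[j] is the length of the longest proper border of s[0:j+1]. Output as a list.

π[0] = 0
j=1 s[j]='a': π[1]=1 (border 'a')
j=2 s[j]='a': π[2]=2 (border 'aa')
j=3 s[j]='a': π[3]=3 (border 'aaa')
j=4 s[j]='a': π[4]=4 (border 'aaaa')
j=5 s[j]='b': k: 4→3→2→1→0; π[5]=0 (border '')
j=6 s[j]='b': π[6]=0 (border '')
j=7 s[j]='a': π[7]=1 (border 'a')
j=8 s[j]='a': π[8]=2 (border 'aa')
j=9 s[j]='a': π[9]=3 (border 'aaa')
j=10 s[j]='b': k: 3→2→1→0; π[10]=0 (border '')
j=11 s[j]='b': π[11]=0 (border '')
j=12 s[j]='a': π[12]=1 (border 'a')
j=13 s[j]='b': k: 1→0; π[13]=0 (border '')
j=14 s[j]='a': π[14]=1 (border 'a')
j=15 s[j]='a': π[15]=2 (border 'aa')
j=16 s[j]='a': π[16]=3 (border 'aaa')
j=17 s[j]='a': π[17]=4 (border 'aaaa')
j=18 s[j]='a': π[18]=5 (border 'aaaaa')
j=19 s[j]='a': k: 5→4; π[19]=5 (border 'aaaaa')
j=20 s[j]='a': k: 5→4; π[20]=5 (border 'aaaaa')
j=21 s[j]='a': k: 5→4; π[21]=5 (border 'aaaaa')
j=22 s[j]='a': k: 5→4; π[22]=5 (border 'aaaaa')
j=23 s[j]='a': k: 5→4; π[23]=5 (border 'aaaaa')
j=24 s[j]='b': π[24]=6 (border 'aaaaab')

[0, 1, 2, 3, 4, 0, 0, 1, 2, 3, 0, 0, 1, 0, 1, 2, 3, 4, 5, 5, 5, 5, 5, 5, 6]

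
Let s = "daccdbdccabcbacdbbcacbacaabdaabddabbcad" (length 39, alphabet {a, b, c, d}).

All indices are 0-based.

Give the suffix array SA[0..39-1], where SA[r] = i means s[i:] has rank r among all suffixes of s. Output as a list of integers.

sorted suffixes:
  #0 SA[0]=24  'aabdaabddabbcad'
  #1 SA[1]=28  'aabddabbcad'
  #2 SA[2]=33  'abbcad'
  #3 SA[3]=9  'abcbacdbbcacbacaabdaabddabbcad'
  #4 SA[4]=25  'abdaabddabbcad'
  #5 SA[5]=29  'abddabbcad'
  #6 SA[6]=22  'acaabdaabddabbcad'
  #7 SA[7]=19  'acbacaabdaabddabbcad'
  #8 SA[8]=1  'accdbdccabcbacdbbcacbacaabdaabddabbcad'
  #9 SA[9]=13  'acdbbcacbacaabdaabddabbcad'
  #10 SA[10]=37  'ad'
  #11 SA[11]=21  'bacaabdaabddabbcad'
  #12 SA[12]=12  'bacdbbcacbacaabdaabddabbcad'
  #13 SA[13]=16  'bbcacbacaabdaabddabbcad'
  #14 SA[14]=34  'bbcad'
  #15 SA[15]=17  'bcacbacaabdaabddabbcad'
  #16 SA[16]=35  'bcad'
  #17 SA[17]=10  'bcbacdbbcacbacaabdaabddabbcad'
  #18 SA[18]=26  'bdaabddabbcad'
  #19 SA[19]=5  'bdccabcbacdbbcacbacaabdaabddabbcad'
  #20 SA[20]=30  'bddabbcad'
  #21 SA[21]=23  'caabdaabddabbcad'
  #22 SA[22]=8  'cabcbacdbbcacbacaabdaabddabbcad'
  #23 SA[23]=18  'cacbacaabdaabddabbcad'
  #24 SA[24]=36  'cad'
  #25 SA[25]=20  'cbacaabdaabddabbcad'
  #26 SA[26]=11  'cbacdbbcacbacaabdaabddabbcad'
  #27 SA[27]=7  'ccabcbacdbbcacbacaabdaabddabbcad'
  #28 SA[28]=2  'ccdbdccabcbacdbbcacbacaabdaabddabbcad'
  #29 SA[29]=14  'cdbbcacbacaabdaabddabbcad'
  #30 SA[30]=3  'cdbdccabcbacdbbcacbacaabdaabddabbcad'
  #31 SA[31]=38  'd'
  #32 SA[32]=27  'daabddabbcad'
  #33 SA[33]=32  'dabbcad'
  #34 SA[34]=0  'daccdbdccabcbacdbbcacbacaabdaabddabbcad'
  #35 SA[35]=15  'dbbcacbacaabdaabddabbcad'
  #36 SA[36]=4  'dbdccabcbacdbbcacbacaabdaabddabbcad'
  #37 SA[37]=6  'dccabcbacdbbcacbacaabdaabddabbcad'
  #38 SA[38]=31  'ddabbcad'

[24, 28, 33, 9, 25, 29, 22, 19, 1, 13, 37, 21, 12, 16, 34, 17, 35, 10, 26, 5, 30, 23, 8, 18, 36, 20, 11, 7, 2, 14, 3, 38, 27, 32, 0, 15, 4, 6, 31]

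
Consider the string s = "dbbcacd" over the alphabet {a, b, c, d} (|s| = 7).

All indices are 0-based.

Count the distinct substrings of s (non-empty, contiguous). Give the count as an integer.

25

sorted suffixes:
  #0 SA[0]=4  'acd'
  #1 SA[1]=1  'bbcacd'
  #2 SA[2]=2  'bcacd'
  #3 SA[3]=3  'cacd'
  #4 SA[4]=5  'cd'
  #5 SA[5]=6  'd'
  #6 SA[6]=0  'dbbcacd'

SA = [4, 1, 2, 3, 5, 6, 0]
i: (SA[i-1],SA[i]) lcp shared
  1: (4,1) 0 ''
  2: (1,2) 1 'b'
  3: (2,3) 0 ''
  4: (3,5) 1 'c'
  5: (5,6) 0 ''
  6: (6,0) 1 'd'

n(n+1)/2 = 7·8/2 = 28
Σ LCP = 0 + 0 + 1 + 0 + 1 + 0 + 1 = 3
distinct = 28 − 3 = 25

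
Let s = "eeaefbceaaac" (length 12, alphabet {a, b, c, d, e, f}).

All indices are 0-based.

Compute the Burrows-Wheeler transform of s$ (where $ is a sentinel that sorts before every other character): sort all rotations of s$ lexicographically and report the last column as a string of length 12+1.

ceaaefabce$ae

rank  rotation       last
    0  $eeaefbceaaac  c
    1  aaac$eeaefbce  e
    2  aac$eeaefbcea  a
    3  ac$eeaefbceaa  a
    4  aefbceaaac$ee  e
    5  bceaaac$eeaef  f
    6  c$eeaefbceaaa  a
    7  ceaaac$eeaefb  b
    8  eaaac$eeaefbc  c
    9  eaefbceaaac$e  e
   10  eeaefbceaaac$  $
   11  efbceaaac$eea  a
   12  fbceaaac$eeae  e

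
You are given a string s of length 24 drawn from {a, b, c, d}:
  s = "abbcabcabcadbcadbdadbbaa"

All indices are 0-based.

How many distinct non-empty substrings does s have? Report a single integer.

250

rank→(start, suffix):
  0 → (23, 'a')
  1 → (22, 'aa')
  2 → (0, 'abbcabcabcadbcadbdadbbaa')
  3 → (4, 'abcabcadbcadbdadbbaa')
  4 → (7, 'abcadbcadbdadbbaa')
  5 → (18, 'adbbaa')
  6 → (10, 'adbcadbdadbbaa')
  7 → (14, 'adbdadbbaa')
  8 → (21, 'baa')
  9 → (20, 'bbaa')
  10 → (1, 'bbcabcabcadbcadbdadbbaa')
  11 → (2, 'bcabcabcadbcadbdadbbaa')
  12 → (5, 'bcabcadbcadbdadbbaa')
  13 → (8, 'bcadbcadbdadbbaa')
  14 → (12, 'bcadbdadbbaa')
  15 → (16, 'bdadbbaa')
  16 → (3, 'cabcabcadbcadbdadbbaa')
  17 → (6, 'cabcadbcadbdadbbaa')
  18 → (9, 'cadbcadbdadbbaa')
  19 → (13, 'cadbdadbbaa')
  20 → (17, 'dadbbaa')
  21 → (19, 'dbbaa')
  22 → (11, 'dbcadbdadbbaa')
  23 → (15, 'dbdadbbaa')

SA = [23, 22, 0, 4, 7, 18, 10, 14, 21, 20, 1, 2, 5, 8, 12, 16, 3, 6, 9, 13, 17, 19, 11, 15]
rank  pair      lcp
   1  s[23:],s[22:]  1  'a'
   2  s[22:],s[0:]  1  'a'
   3  s[0:],s[4:]  2  'ab'
   4  s[4:],s[7:]  4  'abca'
   5  s[7:],s[18:]  1  'a'
   6  s[18:],s[10:]  3  'adb'
   7  s[10:],s[14:]  3  'adb'
   8  s[14:],s[21:]  0  ''
   9  s[21:],s[20:]  1  'b'
  10  s[20:],s[1:]  2  'bb'
  11  s[1:],s[2:]  1  'b'
  12  s[2:],s[5:]  6  'bcabca'
  13  s[5:],s[8:]  3  'bca'
  14  s[8:],s[12:]  5  'bcadb'
  15  s[12:],s[16:]  1  'b'
  16  s[16:],s[3:]  0  ''
  17  s[3:],s[6:]  5  'cabca'
  18  s[6:],s[9:]  2  'ca'
  19  s[9:],s[13:]  4  'cadb'
  20  s[13:],s[17:]  0  ''
  21  s[17:],s[19:]  1  'd'
  22  s[19:],s[11:]  2  'db'
  23  s[11:],s[15:]  2  'db'

n(n+1)/2 = 24·25/2 = 300
Σ LCP = 0 + 1 + 1 + 2 + 4 + 1 + 3 + 3 + 0 + 1 + 2 + 1 + 6 + 3 + 5 + 1 + 0 + 5 + 2 + 4 + 0 + 1 + 2 + 2 = 50
distinct = 300 − 50 = 250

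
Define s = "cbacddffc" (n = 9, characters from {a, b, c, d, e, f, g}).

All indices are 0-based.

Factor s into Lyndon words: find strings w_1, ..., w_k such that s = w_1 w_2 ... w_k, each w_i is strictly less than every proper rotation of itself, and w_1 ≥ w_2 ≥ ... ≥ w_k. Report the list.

emit factor 1: 'c' (i=0, period=1)
emit factor 2: 'b' (i=1, period=1)
emit factor 3: 'acddffc' (i=2, period=7)

["c", "b", "acddffc"]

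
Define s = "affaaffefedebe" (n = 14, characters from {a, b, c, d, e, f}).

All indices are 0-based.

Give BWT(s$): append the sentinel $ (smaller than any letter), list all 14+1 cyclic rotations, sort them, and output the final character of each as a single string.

ef$aeebdfffefaa

rank  rotation         last
    0  $affaaffefedebe  e
    1  aaffefedebe$aff  f
    2  affaaffefedebe$  $
    3  affefedebe$affa  a
    4  be$affaaffefede  e
    5  debe$affaaffefe  e
    6  e$affaaffefedeb  b
    7  ebe$affaaffefed  d
    8  edebe$affaaffef  f
    9  efedebe$affaaff  f
   10  faaffefedebe$af  f
   11  fedebe$affaaffe  e
   12  fefedebe$affaaf  f
   13  ffaaffefedebe$a  a
   14  ffefedebe$affaa  a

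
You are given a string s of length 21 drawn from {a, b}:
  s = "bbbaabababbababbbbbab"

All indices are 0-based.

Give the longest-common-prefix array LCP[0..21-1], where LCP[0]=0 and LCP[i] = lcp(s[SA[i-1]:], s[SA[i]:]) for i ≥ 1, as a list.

[0, 1, 2, 4, 5, 2, 3, 0, 1, 2, 3, 6, 3, 4, 1, 3, 4, 2, 4, 3, 4]

rank | idx | suffix
   0 |   3 | aabababbababbbbbab
   1 |  19 | ab
   2 |   4 | abababbababbbbbab
   3 |   6 | ababbababbbbbab
   4 |  11 | ababbbbbab
   5 |   8 | abbababbbbbab
   6 |  13 | abbbbbab
   7 |  20 | b
   8 |   2 | baabababbababbbbbab
   9 |  18 | bab
  10 |   5 | bababbababbbbbab
  11 |  10 | bababbbbbab
  12 |   7 | babbababbbbbab
  13 |  12 | babbbbbab
  14 |   1 | bbaabababbababbbbbab
  15 |  17 | bbab
  16 |   9 | bbababbbbbab
  17 |   0 | bbbaabababbababbbbbab
  18 |  16 | bbbab
  19 |  15 | bbbbab
  20 |  14 | bbbbbab

SA = [3, 19, 4, 6, 11, 8, 13, 20, 2, 18, 5, 10, 7, 12, 1, 17, 9, 0, 16, 15, 14]
i: (SA[i-1],SA[i]) lcp shared
  1: (3,19) 1 'a'
  2: (19,4) 2 'ab'
  3: (4,6) 4 'abab'
  4: (6,11) 5 'ababb'
  5: (11,8) 2 'ab'
  6: (8,13) 3 'abb'
  7: (13,20) 0 ''
  8: (20,2) 1 'b'
  9: (2,18) 2 'ba'
  10: (18,5) 3 'bab'
  11: (5,10) 6 'bababb'
  12: (10,7) 3 'bab'
  13: (7,12) 4 'babb'
  14: (12,1) 1 'b'
  15: (1,17) 3 'bba'
  16: (17,9) 4 'bbab'
  17: (9,0) 2 'bb'
  18: (0,16) 4 'bbba'
  19: (16,15) 3 'bbb'
  20: (15,14) 4 'bbbb'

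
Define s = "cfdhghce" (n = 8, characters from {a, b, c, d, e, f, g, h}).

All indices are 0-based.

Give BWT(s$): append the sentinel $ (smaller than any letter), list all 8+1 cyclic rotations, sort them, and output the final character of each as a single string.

rank  rotation   last
    0  $cfdhghce  e
    1  ce$cfdhgh  h
    2  cfdhghce$  $
    3  dhghce$cf  f
    4  e$cfdhghc  c
    5  fdhghce$c  c
    6  ghce$cfdh  h
    7  hce$cfdhg  g
    8  hghce$cfd  d

eh$fcchgd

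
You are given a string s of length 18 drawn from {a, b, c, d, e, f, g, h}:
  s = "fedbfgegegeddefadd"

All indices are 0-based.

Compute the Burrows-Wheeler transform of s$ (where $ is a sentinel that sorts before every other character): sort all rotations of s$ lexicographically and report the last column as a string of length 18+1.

dfddeaedfgdgge$beef

rank  rotation             last
    0  $fedbfgegegeddefadd  d
    1  add$fedbfgegegeddef  f
    2  bfgegegeddefadd$fed  d
    3  d$fedbfgegegeddefad  d
    4  dbfgegegeddefadd$fe  e
    5  dd$fedbfgegegeddefa  a
    6  ddefadd$fedbfgegege  e
    7  defadd$fedbfgegeged  d
    8  edbfgegegeddefadd$f  f
    9  eddefadd$fedbfgegeg  g
   10  efadd$fedbfgegegedd  d
   11  egeddefadd$fedbfgeg  g
   12  egegeddefadd$fedbfg  g
   13  fadd$fedbfgegegedde  e
   14  fedbfgegegeddefadd$  $
   15  fgegegeddefadd$fedb  b
   16  geddefadd$fedbfgege  e
   17  gegeddefadd$fedbfge  e
   18  gegegeddefadd$fedbf  f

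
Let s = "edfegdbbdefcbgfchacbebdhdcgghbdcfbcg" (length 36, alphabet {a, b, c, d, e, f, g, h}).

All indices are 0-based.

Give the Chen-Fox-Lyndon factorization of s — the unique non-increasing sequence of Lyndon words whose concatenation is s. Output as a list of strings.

emit factor 1: 'e' (i=0, period=1)
emit factor 2: 'dfeg' (i=1, period=4)
emit factor 3: 'd' (i=5, period=1)
emit factor 4: 'bbdefcbgfch' (i=6, period=11)
emit factor 5: 'acbebdhdcgghbdcfbcg' (i=17, period=19)

["e", "dfeg", "d", "bbdefcbgfch", "acbebdhdcgghbdcfbcg"]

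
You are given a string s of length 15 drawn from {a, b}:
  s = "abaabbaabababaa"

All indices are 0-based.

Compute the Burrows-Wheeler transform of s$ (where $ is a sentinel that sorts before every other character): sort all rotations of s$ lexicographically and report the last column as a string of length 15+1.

aabbbb$baaabaaaa

rank  rotation          last
    0  $abaabbaabababaa  a
    1  a$abaabbaabababa  a
    2  aa$abaabbaababab  b
    3  aabababaa$abaabb  b
    4  aabbaabababaa$ab  b
    5  abaa$abaabbaabab  b
    6  abaabbaabababaa$  $
    7  ababaa$abaabbaab  b
    8  abababaa$abaabba  a
    9  abbaabababaa$aba  a
   10  baa$abaabbaababa  a
   11  baabababaa$abaab  b
   12  baabbaabababaa$a  a
   13  babaa$abaabbaaba  a
   14  bababaa$abaabbaa  a
   15  bbaabababaa$abaa  a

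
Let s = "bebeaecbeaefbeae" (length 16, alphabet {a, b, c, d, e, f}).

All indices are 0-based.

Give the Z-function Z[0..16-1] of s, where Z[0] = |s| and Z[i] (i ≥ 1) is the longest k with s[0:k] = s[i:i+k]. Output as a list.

Z[0]=16
i=1: i≥r, start 0; Z[1]=0
i=2: i≥r, start 0; Z[2]=2 grow→box=[2,4)
i=3: min(r-i=1, Z[1]=0)=0; Z[3]=0
i=4: i≥r, start 0; Z[4]=0
i=5: i≥r, start 0; Z[5]=0
i=6: i≥r, start 0; Z[6]=0
i=7: i≥r, start 0; Z[7]=2 grow→box=[7,9)
i=8: min(r-i=1, Z[1]=0)=0; Z[8]=0
i=9: i≥r, start 0; Z[9]=0
i=10: i≥r, start 0; Z[10]=0
i=11: i≥r, start 0; Z[11]=0
i=12: i≥r, start 0; Z[12]=2 grow→box=[12,14)
i=13: min(r-i=1, Z[1]=0)=0; Z[13]=0
i=14: i≥r, start 0; Z[14]=0
i=15: i≥r, start 0; Z[15]=0

[16, 0, 2, 0, 0, 0, 0, 2, 0, 0, 0, 0, 2, 0, 0, 0]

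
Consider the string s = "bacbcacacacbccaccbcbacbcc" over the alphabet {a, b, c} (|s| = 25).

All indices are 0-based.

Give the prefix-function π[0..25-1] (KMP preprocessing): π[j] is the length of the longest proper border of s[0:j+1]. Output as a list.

[0, 0, 0, 1, 0, 0, 0, 0, 0, 0, 0, 1, 0, 0, 0, 0, 0, 1, 0, 1, 2, 3, 4, 5, 0]

π[0] = 0
j=1 s[j]='a': π[1]=0 (border '')
j=2 s[j]='c': π[2]=0 (border '')
j=3 s[j]='b': π[3]=1 (border 'b')
j=4 s[j]='c': k: 1→0; π[4]=0 (border '')
j=5 s[j]='a': π[5]=0 (border '')
j=6 s[j]='c': π[6]=0 (border '')
j=7 s[j]='a': π[7]=0 (border '')
j=8 s[j]='c': π[8]=0 (border '')
j=9 s[j]='a': π[9]=0 (border '')
j=10 s[j]='c': π[10]=0 (border '')
j=11 s[j]='b': π[11]=1 (border 'b')
j=12 s[j]='c': k: 1→0; π[12]=0 (border '')
j=13 s[j]='c': π[13]=0 (border '')
j=14 s[j]='a': π[14]=0 (border '')
j=15 s[j]='c': π[15]=0 (border '')
j=16 s[j]='c': π[16]=0 (border '')
j=17 s[j]='b': π[17]=1 (border 'b')
j=18 s[j]='c': k: 1→0; π[18]=0 (border '')
j=19 s[j]='b': π[19]=1 (border 'b')
j=20 s[j]='a': π[20]=2 (border 'ba')
j=21 s[j]='c': π[21]=3 (border 'bac')
j=22 s[j]='b': π[22]=4 (border 'bacb')
j=23 s[j]='c': π[23]=5 (border 'bacbc')
j=24 s[j]='c': k: 5→0; π[24]=0 (border '')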